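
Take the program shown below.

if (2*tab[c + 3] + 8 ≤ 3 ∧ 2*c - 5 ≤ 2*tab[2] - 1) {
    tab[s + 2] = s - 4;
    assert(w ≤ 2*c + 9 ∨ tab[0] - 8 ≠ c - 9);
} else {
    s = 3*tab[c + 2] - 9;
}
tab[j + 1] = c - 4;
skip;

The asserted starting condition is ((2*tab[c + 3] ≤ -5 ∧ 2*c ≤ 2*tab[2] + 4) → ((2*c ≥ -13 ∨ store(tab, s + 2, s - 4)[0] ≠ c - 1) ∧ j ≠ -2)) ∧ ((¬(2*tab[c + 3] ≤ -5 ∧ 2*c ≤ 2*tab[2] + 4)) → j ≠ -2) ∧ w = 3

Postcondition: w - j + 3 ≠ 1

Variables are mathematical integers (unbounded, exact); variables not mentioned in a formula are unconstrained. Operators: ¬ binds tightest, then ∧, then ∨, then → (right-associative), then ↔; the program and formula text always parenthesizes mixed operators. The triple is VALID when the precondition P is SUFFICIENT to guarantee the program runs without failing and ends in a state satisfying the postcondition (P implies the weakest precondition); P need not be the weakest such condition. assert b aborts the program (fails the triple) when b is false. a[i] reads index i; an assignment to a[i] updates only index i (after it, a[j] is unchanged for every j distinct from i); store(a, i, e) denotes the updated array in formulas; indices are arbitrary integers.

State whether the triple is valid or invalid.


Working backward. After the program, the postcondition w - j + 3 ≠ 1 must hold; in canonical form it is w ≠ j - 2.
Before skip: w ≠ j - 2
Before tab[j + 1] := c - 4: w ≠ j - 2
Then branch requires (w ≤ 2*c + 9 ∨ store(tab, s + 2, s - 4)[0] ≠ c - 1) ∧ w ≠ j - 2; else branch requires w ≠ j - 2.
Before the if: ((2*tab[c + 3] ≤ -5 ∧ 2*c ≤ 2*tab[2] + 4) → ((w ≤ 2*c + 9 ∨ store(tab, s + 2, s - 4)[0] ≠ c - 1) ∧ w ≠ j - 2)) ∧ ((¬(2*tab[c + 3] ≤ -5 ∧ 2*c ≤ 2*tab[2] + 4)) → w ≠ j - 2)
The weakest precondition is ((2*tab[c + 3] ≤ -5 ∧ 2*c ≤ 2*tab[2] + 4) → ((w ≤ 2*c + 9 ∨ store(tab, s + 2, s - 4)[0] ≠ c - 1) ∧ w ≠ j - 2)) ∧ ((¬(2*tab[c + 3] ≤ -5 ∧ 2*c ≤ 2*tab[2] + 4)) → w ≠ j - 2).
Check whether ((2*tab[c + 3] ≤ -5 ∧ 2*c ≤ 2*tab[2] + 4) → ((2*c ≥ -13 ∨ store(tab, s + 2, s - 4)[0] ≠ c - 1) ∧ j ≠ -2)) ∧ ((¬(2*tab[c + 3] ≤ -5 ∧ 2*c ≤ 2*tab[2] + 4)) → j ≠ -2) ∧ w = 3 implies it.
Countermodel: at the initial state c = -4, j = 5, s = -15524, tab = {[-15522] = 4, [-1] = 4, [0] = -5, [2] = -7, elsewhere 4}, w = 3, the precondition holds but the weakest precondition fails.
Answer: invalid


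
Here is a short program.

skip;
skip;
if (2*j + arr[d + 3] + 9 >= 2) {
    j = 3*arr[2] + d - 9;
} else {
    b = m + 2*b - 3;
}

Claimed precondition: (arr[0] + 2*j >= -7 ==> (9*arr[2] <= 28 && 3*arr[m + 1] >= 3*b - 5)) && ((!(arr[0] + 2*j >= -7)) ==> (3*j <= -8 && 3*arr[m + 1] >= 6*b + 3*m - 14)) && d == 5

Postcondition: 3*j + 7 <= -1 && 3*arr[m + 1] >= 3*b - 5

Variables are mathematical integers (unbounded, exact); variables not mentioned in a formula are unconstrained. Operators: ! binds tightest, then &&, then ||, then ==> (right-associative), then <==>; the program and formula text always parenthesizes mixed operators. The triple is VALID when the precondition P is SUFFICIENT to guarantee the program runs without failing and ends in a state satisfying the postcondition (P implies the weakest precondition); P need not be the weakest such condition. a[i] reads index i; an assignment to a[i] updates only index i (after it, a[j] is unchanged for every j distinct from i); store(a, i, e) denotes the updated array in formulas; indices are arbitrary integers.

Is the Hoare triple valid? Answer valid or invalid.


Working backward. After the program, the postcondition 3*j + 7 <= -1 && 3*arr[m + 1] >= 3*b - 5 must hold; in canonical form it is 3*j <= -8 && 3*arr[m + 1] >= 3*b - 5.
Then branch requires 9*arr[2] + 3*d <= 19 && 3*arr[m + 1] >= 3*b - 5; else branch requires 3*j <= -8 && 3*arr[m + 1] >= 6*b + 3*m - 14.
Before the if: (arr[d + 3] + 2*j >= -7 ==> (9*arr[2] + 3*d <= 19 && 3*arr[m + 1] >= 3*b - 5)) && ((!(arr[d + 3] + 2*j >= -7)) ==> (3*j <= -8 && 3*arr[m + 1] >= 6*b + 3*m - 14))
Before skip: (arr[d + 3] + 2*j >= -7 ==> (9*arr[2] + 3*d <= 19 && 3*arr[m + 1] >= 3*b - 5)) && ((!(arr[d + 3] + 2*j >= -7)) ==> (3*j <= -8 && 3*arr[m + 1] >= 6*b + 3*m - 14))
Before skip: (arr[d + 3] + 2*j >= -7 ==> (9*arr[2] + 3*d <= 19 && 3*arr[m + 1] >= 3*b - 5)) && ((!(arr[d + 3] + 2*j >= -7)) ==> (3*j <= -8 && 3*arr[m + 1] >= 6*b + 3*m - 14))
The weakest precondition is (arr[d + 3] + 2*j >= -7 ==> (9*arr[2] + 3*d <= 19 && 3*arr[m + 1] >= 3*b - 5)) && ((!(arr[d + 3] + 2*j >= -7)) ==> (3*j <= -8 && 3*arr[m + 1] >= 6*b + 3*m - 14)).
Check whether (arr[0] + 2*j >= -7 ==> (9*arr[2] <= 28 && 3*arr[m + 1] >= 3*b - 5)) && ((!(arr[0] + 2*j >= -7)) ==> (3*j <= -8 && 3*arr[m + 1] >= 6*b + 3*m - 14)) && d == 5 implies it.
Countermodel: at the initial state arr = {[-15214] = 7040, [0] = -2, [2] = 1, [8] = 15521, elsewhere -2}, b = 0, d = 5, j = -3, m = -15215, the precondition holds but the weakest precondition fails.
Answer: invalid


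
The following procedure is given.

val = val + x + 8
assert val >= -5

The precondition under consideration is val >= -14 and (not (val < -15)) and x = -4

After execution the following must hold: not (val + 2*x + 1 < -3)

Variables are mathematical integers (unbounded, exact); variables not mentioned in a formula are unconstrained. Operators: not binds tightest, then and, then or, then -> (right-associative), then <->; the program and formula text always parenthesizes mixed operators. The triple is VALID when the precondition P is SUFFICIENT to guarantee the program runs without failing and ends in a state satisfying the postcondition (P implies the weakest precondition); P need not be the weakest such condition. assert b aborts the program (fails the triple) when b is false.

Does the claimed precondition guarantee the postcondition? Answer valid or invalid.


Working backward. After the program, the postcondition not (val + 2*x + 1 < -3) must hold; in canonical form it is not (val + 2*x < -4).
Before assert val >= -5: val >= -5 and (not (val + 2*x < -4))
Before val := val + x + 8: val + x >= -13 and (not (val + 3*x < -12))
The weakest precondition is val + x >= -13 and (not (val + 3*x < -12)).
Check whether val >= -14 and (not (val < -15)) and x = -4 implies it.
Countermodel: at the initial state val = -10, x = -4, the precondition holds but the weakest precondition fails.
Answer: invalid


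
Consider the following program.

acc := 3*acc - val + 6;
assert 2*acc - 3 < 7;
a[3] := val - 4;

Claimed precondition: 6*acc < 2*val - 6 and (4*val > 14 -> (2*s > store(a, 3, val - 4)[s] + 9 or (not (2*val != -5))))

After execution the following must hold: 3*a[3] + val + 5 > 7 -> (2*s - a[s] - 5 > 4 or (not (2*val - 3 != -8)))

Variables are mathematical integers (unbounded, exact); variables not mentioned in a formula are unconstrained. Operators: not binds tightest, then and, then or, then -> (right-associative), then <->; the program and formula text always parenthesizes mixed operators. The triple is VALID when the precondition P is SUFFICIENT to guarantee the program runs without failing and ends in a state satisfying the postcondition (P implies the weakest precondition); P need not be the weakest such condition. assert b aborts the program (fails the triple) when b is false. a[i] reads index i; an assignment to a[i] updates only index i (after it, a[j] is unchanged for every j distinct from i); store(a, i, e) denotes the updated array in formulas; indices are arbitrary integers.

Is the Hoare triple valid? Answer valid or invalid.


Working backward. After the program, the postcondition 3*a[3] + val + 5 > 7 -> (2*s - a[s] - 5 > 4 or (not (2*val - 3 != -8))) must hold; in canonical form it is 3*a[3] + val > 2 -> (2*s > a[s] + 9 or (not (2*val != -5))).
Before a[3] := val - 4: 4*val > 14 -> (2*s > store(a, 3, val - 4)[s] + 9 or (not (2*val != -5)))
Before assert 2*acc - 3 < 7: 2*acc < 10 and (4*val > 14 -> (2*s > store(a, 3, val - 4)[s] + 9 or (not (2*val != -5))))
Before acc := 3*acc - val + 6: 6*acc < 2*val - 2 and (4*val > 14 -> (2*s > store(a, 3, val - 4)[s] + 9 or (not (2*val != -5))))
The weakest precondition is 6*acc < 2*val - 2 and (4*val > 14 -> (2*s > store(a, 3, val - 4)[s] + 9 or (not (2*val != -5)))).
Check whether 6*acc < 2*val - 6 and (4*val > 14 -> (2*s > store(a, 3, val - 4)[s] + 9 or (not (2*val != -5)))) implies it.
Every state satisfying the precondition satisfies the weakest precondition: the implication holds.
Answer: valid


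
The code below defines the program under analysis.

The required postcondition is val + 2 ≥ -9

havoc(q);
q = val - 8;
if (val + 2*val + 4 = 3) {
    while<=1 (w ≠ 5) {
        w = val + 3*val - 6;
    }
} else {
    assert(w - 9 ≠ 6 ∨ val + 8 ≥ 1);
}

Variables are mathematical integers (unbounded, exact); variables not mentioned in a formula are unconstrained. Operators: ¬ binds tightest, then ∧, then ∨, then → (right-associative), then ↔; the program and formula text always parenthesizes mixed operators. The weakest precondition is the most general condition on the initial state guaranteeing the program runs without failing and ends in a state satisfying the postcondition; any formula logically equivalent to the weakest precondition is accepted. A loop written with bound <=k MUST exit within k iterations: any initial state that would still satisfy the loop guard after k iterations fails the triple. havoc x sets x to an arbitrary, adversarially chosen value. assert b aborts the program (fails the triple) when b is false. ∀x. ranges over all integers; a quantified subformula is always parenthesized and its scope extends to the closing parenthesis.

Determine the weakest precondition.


Working backward. After the program, the postcondition val + 2 ≥ -9 must hold; in canonical form it is val ≥ -11.
Then branch requires (w ≠ 5 → ((¬(4*val ≠ 11)) ∧ val ≥ -11)) ∧ ((¬(w ≠ 5)) → val ≥ -11); else branch requires (w ≠ 15 ∨ val ≥ -7) ∧ val ≥ -11.
Before the if: (3*val = -1 → ((w ≠ 5 → ((¬(4*val ≠ 11)) ∧ val ≥ -11)) ∧ ((¬(w ≠ 5)) → val ≥ -11))) ∧ ((¬(3*val = -1)) → ((w ≠ 15 ∨ val ≥ -7) ∧ val ≥ -11))
Before q := val - 8: (3*val = -1 → ((w ≠ 5 → ((¬(4*val ≠ 11)) ∧ val ≥ -11)) ∧ ((¬(w ≠ 5)) → val ≥ -11))) ∧ ((¬(3*val = -1)) → ((w ≠ 15 ∨ val ≥ -7) ∧ val ≥ -11))
Before havoc q: (3*val = -1 → ((w ≠ 5 → ((¬(4*val ≠ 11)) ∧ val ≥ -11)) ∧ ((¬(w ≠ 5)) → val ≥ -11))) ∧ ((¬(3*val = -1)) → ((w ≠ 15 ∨ val ≥ -7) ∧ val ≥ -11))
Answer: WP = (3*val = -1 → ((w ≠ 5 → ((¬(4*val ≠ 11)) ∧ val ≥ -11)) ∧ ((¬(w ≠ 5)) → val ≥ -11))) ∧ ((¬(3*val = -1)) → ((w ≠ 15 ∨ val ≥ -7) ∧ val ≥ -11))


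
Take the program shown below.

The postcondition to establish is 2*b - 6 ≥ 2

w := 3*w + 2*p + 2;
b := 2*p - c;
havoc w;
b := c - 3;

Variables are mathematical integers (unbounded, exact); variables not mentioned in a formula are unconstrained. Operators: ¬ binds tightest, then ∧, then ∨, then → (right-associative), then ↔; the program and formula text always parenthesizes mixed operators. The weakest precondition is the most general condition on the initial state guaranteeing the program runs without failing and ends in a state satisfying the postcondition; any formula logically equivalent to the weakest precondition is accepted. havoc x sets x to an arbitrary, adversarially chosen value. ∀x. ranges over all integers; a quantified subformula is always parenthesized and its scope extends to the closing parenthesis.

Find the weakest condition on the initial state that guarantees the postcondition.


Working backward. After the program, the postcondition 2*b - 6 ≥ 2 must hold; in canonical form it is 2*b ≥ 8.
Before b := c - 3: 2*c ≥ 14
Before havoc w: 2*c ≥ 14
Before b := 2*p - c: 2*c ≥ 14
Before w := 3*w + 2*p + 2: 2*c ≥ 14
Answer: WP = 2*c ≥ 14


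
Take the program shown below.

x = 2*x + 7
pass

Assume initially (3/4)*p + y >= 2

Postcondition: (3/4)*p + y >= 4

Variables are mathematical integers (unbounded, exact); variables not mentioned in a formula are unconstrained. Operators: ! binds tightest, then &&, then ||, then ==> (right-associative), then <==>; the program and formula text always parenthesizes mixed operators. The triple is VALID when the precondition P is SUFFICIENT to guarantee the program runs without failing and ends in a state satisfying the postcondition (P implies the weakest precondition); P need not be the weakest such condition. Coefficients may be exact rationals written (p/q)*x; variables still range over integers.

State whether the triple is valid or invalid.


Working backward. After the program, (3/4)*p + y >= 4 must hold.
Before skip: (3/4)*p + y >= 4
Before x := 2*x + 7: (3/4)*p + y >= 4
The weakest precondition is (3/4)*p + y >= 4.
Check whether (3/4)*p + y >= 2 implies it.
Countermodel: at the initial state p = 0, y = 2, the precondition holds but the weakest precondition fails.
Answer: invalid


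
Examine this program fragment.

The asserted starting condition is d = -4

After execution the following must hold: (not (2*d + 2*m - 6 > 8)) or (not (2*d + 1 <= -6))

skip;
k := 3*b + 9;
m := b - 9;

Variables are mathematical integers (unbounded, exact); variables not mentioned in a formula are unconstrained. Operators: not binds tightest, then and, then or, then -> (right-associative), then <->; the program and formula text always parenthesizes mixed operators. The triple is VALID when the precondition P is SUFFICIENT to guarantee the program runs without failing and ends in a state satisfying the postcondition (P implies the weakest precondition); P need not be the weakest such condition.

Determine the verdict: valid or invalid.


Working backward. After the program, the postcondition (not (2*d + 2*m - 6 > 8)) or (not (2*d + 1 <= -6)) must hold; in canonical form it is (not (2*d + 2*m > 14)) or (not (2*d <= -7)).
Before m := b - 9: (not (2*b + 2*d > 32)) or (not (2*d <= -7))
Before k := 3*b + 9: (not (2*b + 2*d > 32)) or (not (2*d <= -7))
Before skip: (not (2*b + 2*d > 32)) or (not (2*d <= -7))
The weakest precondition is (not (2*b + 2*d > 32)) or (not (2*d <= -7)).
Check whether d = -4 implies it.
Countermodel: at the initial state b = 21, d = -4, the precondition holds but the weakest precondition fails.
Answer: invalid


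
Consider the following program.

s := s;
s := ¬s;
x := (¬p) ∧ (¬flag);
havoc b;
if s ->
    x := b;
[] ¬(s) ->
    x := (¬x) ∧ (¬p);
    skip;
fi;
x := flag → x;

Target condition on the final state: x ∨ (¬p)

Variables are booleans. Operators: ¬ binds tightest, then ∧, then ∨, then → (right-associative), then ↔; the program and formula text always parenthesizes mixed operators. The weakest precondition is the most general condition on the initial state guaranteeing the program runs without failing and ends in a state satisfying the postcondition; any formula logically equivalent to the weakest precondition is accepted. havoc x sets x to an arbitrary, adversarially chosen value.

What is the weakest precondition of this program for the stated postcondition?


Working backward. After the program, x ∨ (¬p) must hold.
Before x := flag → x: (flag → x) ∨ (¬p)
Then branch requires (flag → b) ∨ (¬p); else branch requires (flag → ((¬x) ∧ (¬p))) ∨ (¬p).
Before the if: (s → ((flag → b) ∨ (¬p))) ∧ ((¬s) → ((flag → ((¬x) ∧ (¬p))) ∨ (¬p)))
Before havoc b: ((¬s) → ((flag → ((¬x) ∧ (¬p))) ∨ (¬p))) ∧ (s → ((¬flag) ∨ (¬p)))
Before x := (¬p) ∧ (¬flag): ((¬s) → ((flag → ((¬((¬p) ∧ (¬flag))) ∧ (¬p))) ∨ (¬p))) ∧ (s → ((¬flag) ∨ (¬p)))
Before s := ¬s: (s → ((flag → ((¬((¬p) ∧ (¬flag))) ∧ (¬p))) ∨ (¬p))) ∧ ((¬s) → ((¬flag) ∨ (¬p)))
Before s := s: (s → ((flag → ((¬((¬p) ∧ (¬flag))) ∧ (¬p))) ∨ (¬p))) ∧ ((¬s) → ((¬flag) ∨ (¬p)))
Answer: WP = (s → ((flag → ((¬((¬p) ∧ (¬flag))) ∧ (¬p))) ∨ (¬p))) ∧ ((¬s) → ((¬flag) ∨ (¬p)))


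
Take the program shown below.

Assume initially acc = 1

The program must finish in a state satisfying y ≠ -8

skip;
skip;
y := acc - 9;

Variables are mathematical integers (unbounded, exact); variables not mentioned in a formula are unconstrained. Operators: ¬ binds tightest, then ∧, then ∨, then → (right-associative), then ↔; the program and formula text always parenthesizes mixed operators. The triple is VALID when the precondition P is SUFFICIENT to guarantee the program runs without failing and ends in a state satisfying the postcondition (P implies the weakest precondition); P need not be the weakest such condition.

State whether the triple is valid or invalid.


Working backward. After the program, y ≠ -8 must hold.
Before y := acc - 9: acc ≠ 1
Before skip: acc ≠ 1
Before skip: acc ≠ 1
The weakest precondition is acc ≠ 1.
Check whether acc = 1 implies it.
Countermodel: at the initial state acc = 1, the precondition holds but the weakest precondition fails.
Answer: invalid


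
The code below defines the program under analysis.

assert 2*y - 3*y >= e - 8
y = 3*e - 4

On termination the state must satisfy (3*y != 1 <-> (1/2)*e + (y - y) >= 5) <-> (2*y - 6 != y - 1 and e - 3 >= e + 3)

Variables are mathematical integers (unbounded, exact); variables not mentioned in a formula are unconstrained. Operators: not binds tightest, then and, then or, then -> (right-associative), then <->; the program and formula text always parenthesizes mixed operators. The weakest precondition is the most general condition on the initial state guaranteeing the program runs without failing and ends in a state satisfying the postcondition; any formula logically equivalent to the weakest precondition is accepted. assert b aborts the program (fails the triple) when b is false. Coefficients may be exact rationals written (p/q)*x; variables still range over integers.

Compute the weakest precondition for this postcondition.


Working backward. After the program, the postcondition (3*y != 1 <-> (1/2)*e + (y - y) >= 5) <-> (2*y - 6 != y - 1 and e - 3 >= e + 3) must hold; in canonical form it is not (3*y != 1 <-> (1/2)*e >= 5).
Before y := 3*e - 4: not (9*e != 13 <-> (1/2)*e >= 5)
Before assert 2*y - 3*y >= e - 8: e + y <= 8 and (not (9*e != 13 <-> (1/2)*e >= 5))
Answer: WP = e + y <= 8 and (not (9*e != 13 <-> (1/2)*e >= 5))


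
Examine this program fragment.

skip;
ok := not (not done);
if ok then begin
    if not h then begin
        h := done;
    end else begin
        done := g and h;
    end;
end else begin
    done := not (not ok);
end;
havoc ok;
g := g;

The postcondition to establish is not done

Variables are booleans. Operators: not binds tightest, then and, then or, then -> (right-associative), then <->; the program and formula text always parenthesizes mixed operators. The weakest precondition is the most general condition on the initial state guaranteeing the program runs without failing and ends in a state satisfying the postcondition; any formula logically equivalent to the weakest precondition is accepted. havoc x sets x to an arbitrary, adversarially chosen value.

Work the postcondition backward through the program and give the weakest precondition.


Working backward. After the program, not done must hold.
Before g := g: not done
Before havoc ok: not done
Then branch requires ((not h) -> (not done)) and (h -> (not (g and h))); else branch requires not ok.
Before the if: ok -> (((not h) -> (not done)) and (h -> (not (g and h))))
Before ok := not (not done): done -> (((not h) -> (not done)) and (h -> (not (g and h))))
Before skip: done -> (((not h) -> (not done)) and (h -> (not (g and h))))
Answer: WP = done -> (((not h) -> (not done)) and (h -> (not (g and h))))


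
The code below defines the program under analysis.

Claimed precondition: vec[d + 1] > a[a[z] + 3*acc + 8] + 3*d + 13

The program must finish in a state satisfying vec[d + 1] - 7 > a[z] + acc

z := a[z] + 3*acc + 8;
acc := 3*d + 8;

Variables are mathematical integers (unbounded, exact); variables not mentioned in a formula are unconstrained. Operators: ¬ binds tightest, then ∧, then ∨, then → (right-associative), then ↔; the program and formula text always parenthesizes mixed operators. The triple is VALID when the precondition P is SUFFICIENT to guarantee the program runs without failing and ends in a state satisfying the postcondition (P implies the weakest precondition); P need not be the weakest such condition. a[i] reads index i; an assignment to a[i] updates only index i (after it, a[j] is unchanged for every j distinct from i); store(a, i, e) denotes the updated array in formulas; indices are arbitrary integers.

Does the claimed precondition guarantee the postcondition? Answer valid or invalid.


Working backward. After the program, the postcondition vec[d + 1] - 7 > a[z] + acc must hold; in canonical form it is vec[d + 1] > a[z] + acc + 7.
Before acc := 3*d + 8: vec[d + 1] > a[z] + 3*d + 15
Before z := a[z] + 3*acc + 8: vec[d + 1] > a[a[z] + 3*acc + 8] + 3*d + 15
The weakest precondition is vec[d + 1] > a[a[z] + 3*acc + 8] + 3*d + 15.
Check whether vec[d + 1] > a[a[z] + 3*acc + 8] + 3*d + 13 implies it.
Countermodel: at the initial state a = {[-3] = -2, [2] = 0, [8] = -2, elsewhere -2}, acc = 0, d = -4, vec = {[-3] = 0, [2] = 0, [8] = 0, elsewhere 0}, z = 2, the precondition holds but the weakest precondition fails.
Answer: invalid


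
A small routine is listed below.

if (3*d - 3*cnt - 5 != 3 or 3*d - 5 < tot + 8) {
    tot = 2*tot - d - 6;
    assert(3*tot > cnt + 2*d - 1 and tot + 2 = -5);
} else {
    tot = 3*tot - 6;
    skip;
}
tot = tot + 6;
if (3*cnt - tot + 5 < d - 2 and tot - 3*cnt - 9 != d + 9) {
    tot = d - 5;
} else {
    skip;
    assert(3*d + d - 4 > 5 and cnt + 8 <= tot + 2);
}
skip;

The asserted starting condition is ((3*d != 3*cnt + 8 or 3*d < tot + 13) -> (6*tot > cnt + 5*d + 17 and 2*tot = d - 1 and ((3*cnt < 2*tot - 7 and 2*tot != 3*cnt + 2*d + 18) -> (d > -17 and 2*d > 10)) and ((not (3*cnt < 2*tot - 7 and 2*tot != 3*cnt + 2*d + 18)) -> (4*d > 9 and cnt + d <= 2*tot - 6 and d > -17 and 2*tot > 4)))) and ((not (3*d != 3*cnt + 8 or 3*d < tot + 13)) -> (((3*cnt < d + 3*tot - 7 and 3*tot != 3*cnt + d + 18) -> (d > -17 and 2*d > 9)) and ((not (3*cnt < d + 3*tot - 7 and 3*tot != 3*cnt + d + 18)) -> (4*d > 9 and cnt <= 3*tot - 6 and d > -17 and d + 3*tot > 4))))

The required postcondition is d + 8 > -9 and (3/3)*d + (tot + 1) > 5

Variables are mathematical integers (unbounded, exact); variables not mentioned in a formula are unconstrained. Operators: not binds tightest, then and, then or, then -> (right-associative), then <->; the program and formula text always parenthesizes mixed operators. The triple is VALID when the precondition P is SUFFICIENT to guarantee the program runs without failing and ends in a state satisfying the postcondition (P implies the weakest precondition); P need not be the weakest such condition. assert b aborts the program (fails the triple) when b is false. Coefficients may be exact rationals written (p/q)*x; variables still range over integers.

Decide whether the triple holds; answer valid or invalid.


Working backward. After the program, the postcondition d + 8 > -9 and (3/3)*d + (tot + 1) > 5 must hold; in canonical form it is d > -17 and d + tot > 4.
Before skip: d > -17 and d + tot > 4
Then branch requires d > -17 and 2*d > 9; else branch requires 4*d > 9 and cnt <= tot - 6 and d > -17 and d + tot > 4.
Before the if: ((3*cnt < d + tot - 7 and tot != 3*cnt + d + 18) -> (d > -17 and 2*d > 9)) and ((not (3*cnt < d + tot - 7 and tot != 3*cnt + d + 18)) -> (4*d > 9 and cnt <= tot - 6 and d > -17 and d + tot > 4))
Before tot := tot + 6: ((3*cnt < d + tot - 1 and tot != 3*cnt + d + 12) -> (d > -17 and 2*d > 9)) and ((not (3*cnt < d + tot - 1 and tot != 3*cnt + d + 12)) -> (4*d > 9 and cnt <= tot and d > -17 and d + tot > -2))
Then branch requires 6*tot > cnt + 5*d + 17 and 2*tot = d - 1 and ((3*cnt < 2*tot - 7 and 2*tot != 3*cnt + 2*d + 18) -> (d > -17 and 2*d > 9)) and ((not (3*cnt < 2*tot - 7 and 2*tot != 3*cnt + 2*d + 18)) -> (4*d > 9 and cnt + d <= 2*tot - 6 and d > -17 and 2*tot > 4)); else branch requires ((3*cnt < d + 3*tot - 7 and 3*tot != 3*cnt + d + 18) -> (d > -17 and 2*d > 9)) and ((not (3*cnt < d + 3*tot - 7 and 3*tot != 3*cnt + d + 18)) -> (4*d > 9 and cnt <= 3*tot - 6 and d > -17 and d + 3*tot > 4)).
Before the if: ((3*d != 3*cnt + 8 or 3*d < tot + 13) -> (6*tot > cnt + 5*d + 17 and 2*tot = d - 1 and ((3*cnt < 2*tot - 7 and 2*tot != 3*cnt + 2*d + 18) -> (d > -17 and 2*d > 9)) and ((not (3*cnt < 2*tot - 7 and 2*tot != 3*cnt + 2*d + 18)) -> (4*d > 9 and cnt + d <= 2*tot - 6 and d > -17 and 2*tot > 4)))) and ((not (3*d != 3*cnt + 8 or 3*d < tot + 13)) -> (((3*cnt < d + 3*tot - 7 and 3*tot != 3*cnt + d + 18) -> (d > -17 and 2*d > 9)) and ((not (3*cnt < d + 3*tot - 7 and 3*tot != 3*cnt + d + 18)) -> (4*d > 9 and cnt <= 3*tot - 6 and d > -17 and d + 3*tot > 4))))
The weakest precondition is ((3*d != 3*cnt + 8 or 3*d < tot + 13) -> (6*tot > cnt + 5*d + 17 and 2*tot = d - 1 and ((3*cnt < 2*tot - 7 and 2*tot != 3*cnt + 2*d + 18) -> (d > -17 and 2*d > 9)) and ((not (3*cnt < 2*tot - 7 and 2*tot != 3*cnt + 2*d + 18)) -> (4*d > 9 and cnt + d <= 2*tot - 6 and d > -17 and 2*tot > 4)))) and ((not (3*d != 3*cnt + 8 or 3*d < tot + 13)) -> (((3*cnt < d + 3*tot - 7 and 3*tot != 3*cnt + d + 18) -> (d > -17 and 2*d > 9)) and ((not (3*cnt < d + 3*tot - 7 and 3*tot != 3*cnt + d + 18)) -> (4*d > 9 and cnt <= 3*tot - 6 and d > -17 and d + 3*tot > 4)))).
Check whether ((3*d != 3*cnt + 8 or 3*d < tot + 13) -> (6*tot > cnt + 5*d + 17 and 2*tot = d - 1 and ((3*cnt < 2*tot - 7 and 2*tot != 3*cnt + 2*d + 18) -> (d > -17 and 2*d > 10)) and ((not (3*cnt < 2*tot - 7 and 2*tot != 3*cnt + 2*d + 18)) -> (4*d > 9 and cnt + d <= 2*tot - 6 and d > -17 and 2*tot > 4)))) and ((not (3*d != 3*cnt + 8 or 3*d < tot + 13)) -> (((3*cnt < d + 3*tot - 7 and 3*tot != 3*cnt + d + 18) -> (d > -17 and 2*d > 9)) and ((not (3*cnt < d + 3*tot - 7 and 3*tot != 3*cnt + d + 18)) -> (4*d > 9 and cnt <= 3*tot - 6 and d > -17 and d + 3*tot > 4)))) implies it.
Every state satisfying the precondition satisfies the weakest precondition: the implication holds.
Answer: valid


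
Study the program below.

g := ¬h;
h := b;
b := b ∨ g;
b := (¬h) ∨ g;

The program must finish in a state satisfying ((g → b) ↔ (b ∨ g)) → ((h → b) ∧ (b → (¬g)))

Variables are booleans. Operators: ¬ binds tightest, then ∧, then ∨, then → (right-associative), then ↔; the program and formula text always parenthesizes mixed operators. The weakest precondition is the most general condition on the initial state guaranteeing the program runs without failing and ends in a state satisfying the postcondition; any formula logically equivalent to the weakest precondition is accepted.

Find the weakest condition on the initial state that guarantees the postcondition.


Working backward. After the program, ((g → b) ↔ (b ∨ g)) → ((h → b) ∧ (b → (¬g))) must hold.
Before b := (¬h) ∨ g: ((g → ((¬h) ∨ g)) ↔ ((¬h) ∨ g)) → ((h → ((¬h) ∨ g)) ∧ (((¬h) ∨ g) → (¬g)))
Before b := b ∨ g: ((g → ((¬h) ∨ g)) ↔ ((¬h) ∨ g)) → ((h → ((¬h) ∨ g)) ∧ (((¬h) ∨ g) → (¬g)))
Before h := b: ((g → ((¬b) ∨ g)) ↔ ((¬b) ∨ g)) → ((b → ((¬b) ∨ g)) ∧ (((¬b) ∨ g) → (¬g)))
Before g := ¬h: (((¬h) → ((¬b) ∨ (¬h))) ↔ ((¬b) ∨ (¬h))) → ((b → ((¬b) ∨ (¬h))) ∧ (((¬b) ∨ (¬h)) → h))
Answer: WP = (((¬h) → ((¬b) ∨ (¬h))) ↔ ((¬b) ∨ (¬h))) → ((b → ((¬b) ∨ (¬h))) ∧ (((¬b) ∨ (¬h)) → h))


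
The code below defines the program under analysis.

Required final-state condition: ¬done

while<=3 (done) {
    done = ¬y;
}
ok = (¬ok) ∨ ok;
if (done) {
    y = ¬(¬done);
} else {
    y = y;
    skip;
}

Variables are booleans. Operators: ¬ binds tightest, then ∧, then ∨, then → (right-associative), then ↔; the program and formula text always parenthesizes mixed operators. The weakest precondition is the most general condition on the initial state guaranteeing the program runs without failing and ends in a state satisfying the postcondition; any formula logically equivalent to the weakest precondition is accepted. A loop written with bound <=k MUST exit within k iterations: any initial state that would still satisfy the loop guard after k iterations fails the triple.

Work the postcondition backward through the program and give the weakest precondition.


Working backward. After the program, ¬done must hold.
Then branch requires ¬done; else branch requires ¬done.
Before the if: done → (¬done)
Before ok := (¬ok) ∨ ok: done → (¬done)
Before the loop (bound <=3), unroll the exhaustion recursion (WP_0 = exit-now case; WP_j = one more guarded iteration, up to j = 3):
  WP_0: (¬done) ∧ (done → (¬done))
  WP_1: (done → (y ∧ ((¬y) → y))) ∧ ((¬done) → (done → (¬done)))
  WP_2: (done → (((¬y) → (y ∧ ((¬y) → y))) ∧ (y → ((¬y) → y)))) ∧ ((¬done) → (done → (¬done)))
  WP_3: (done → (((¬y) → (((¬y) → (y ∧ ((¬y) → y))) ∧ (y → ((¬y) → y)))) ∧ (y → ((¬y) → y)))) ∧ ((¬done) → (done → (¬done)))
So before the loop: (done → (((¬y) → (((¬y) → (y ∧ ((¬y) → y))) ∧ (y → ((¬y) → y)))) ∧ (y → ((¬y) → y)))) ∧ ((¬done) → (done → (¬done)))
Answer: WP = (done → (((¬y) → (((¬y) → (y ∧ ((¬y) → y))) ∧ (y → ((¬y) → y)))) ∧ (y → ((¬y) → y)))) ∧ ((¬done) → (done → (¬done)))


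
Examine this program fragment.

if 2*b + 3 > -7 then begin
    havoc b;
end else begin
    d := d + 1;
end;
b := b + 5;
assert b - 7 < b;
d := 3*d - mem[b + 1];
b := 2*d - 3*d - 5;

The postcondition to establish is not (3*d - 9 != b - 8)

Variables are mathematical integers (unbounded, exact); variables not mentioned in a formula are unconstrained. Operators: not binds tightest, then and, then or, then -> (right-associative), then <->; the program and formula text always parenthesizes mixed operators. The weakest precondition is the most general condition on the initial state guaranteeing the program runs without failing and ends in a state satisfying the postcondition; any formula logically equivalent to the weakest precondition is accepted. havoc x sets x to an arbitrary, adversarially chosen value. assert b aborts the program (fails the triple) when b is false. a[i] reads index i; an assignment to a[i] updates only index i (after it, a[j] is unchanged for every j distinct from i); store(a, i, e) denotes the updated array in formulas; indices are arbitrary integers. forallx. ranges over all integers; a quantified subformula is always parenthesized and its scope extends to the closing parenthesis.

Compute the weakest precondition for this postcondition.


Working backward. After the program, the postcondition not (3*d - 9 != b - 8) must hold; in canonical form it is not (3*d != b + 1).
Before b := 2*d - 3*d - 5: not (4*d != -4)
Before d := 3*d - mem[b + 1]: not (12*d != 4*mem[b + 1] - 4)
Before assert b - 7 < b: not (12*d != 4*mem[b + 1] - 4)
Before b := b + 5: not (12*d != 4*mem[b + 6] - 4)
Then branch requires forall b_1. (not (12*d != 4*mem[b_1 + 6] - 4)); else branch requires not (12*d != 4*mem[b + 6] - 16).
Before the if: (2*b > -10 -> (forall b_1. (not (12*d != 4*mem[b_1 + 6] - 4)))) and ((not (2*b > -10)) -> (not (12*d != 4*mem[b + 6] - 16)))
Answer: WP = (2*b > -10 -> (forall b_1. (not (12*d != 4*mem[b_1 + 6] - 4)))) and ((not (2*b > -10)) -> (not (12*d != 4*mem[b + 6] - 16)))


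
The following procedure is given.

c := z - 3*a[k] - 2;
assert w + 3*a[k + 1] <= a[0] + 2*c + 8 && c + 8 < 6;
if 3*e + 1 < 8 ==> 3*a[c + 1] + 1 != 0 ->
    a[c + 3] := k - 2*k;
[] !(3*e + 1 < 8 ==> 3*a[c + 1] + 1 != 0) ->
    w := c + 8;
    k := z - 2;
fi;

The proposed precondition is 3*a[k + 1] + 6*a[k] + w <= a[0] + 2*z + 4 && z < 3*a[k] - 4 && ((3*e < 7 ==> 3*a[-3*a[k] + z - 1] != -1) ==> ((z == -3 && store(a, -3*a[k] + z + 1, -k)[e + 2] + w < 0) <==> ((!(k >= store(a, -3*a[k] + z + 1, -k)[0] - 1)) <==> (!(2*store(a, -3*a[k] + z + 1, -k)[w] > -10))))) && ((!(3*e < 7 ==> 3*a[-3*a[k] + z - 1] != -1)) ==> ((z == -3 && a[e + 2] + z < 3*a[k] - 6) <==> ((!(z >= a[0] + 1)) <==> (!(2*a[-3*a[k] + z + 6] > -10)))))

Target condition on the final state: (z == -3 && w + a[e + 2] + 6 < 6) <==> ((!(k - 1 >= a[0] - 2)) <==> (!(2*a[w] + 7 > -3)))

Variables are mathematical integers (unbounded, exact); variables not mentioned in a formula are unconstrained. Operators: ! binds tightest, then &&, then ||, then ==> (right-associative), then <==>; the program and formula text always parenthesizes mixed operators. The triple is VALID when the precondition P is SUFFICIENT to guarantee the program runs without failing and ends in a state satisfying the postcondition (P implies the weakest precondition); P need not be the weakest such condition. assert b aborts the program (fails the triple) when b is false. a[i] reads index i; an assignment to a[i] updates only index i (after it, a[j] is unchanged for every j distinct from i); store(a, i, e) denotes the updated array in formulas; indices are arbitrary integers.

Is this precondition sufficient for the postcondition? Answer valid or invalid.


Working backward. After the program, the postcondition (z == -3 && w + a[e + 2] + 6 < 6) <==> ((!(k - 1 >= a[0] - 2)) <==> (!(2*a[w] + 7 > -3))) must hold; in canonical form it is (z == -3 && a[e + 2] + w < 0) <==> ((!(k >= a[0] - 1)) <==> (!(2*a[w] > -10))).
Then branch requires (z == -3 && store(a, c + 3, -k)[e + 2] + w < 0) <==> ((!(k >= store(a, c + 3, -k)[0] - 1)) <==> (!(2*store(a, c + 3, -k)[w] > -10))); else branch requires (z == -3 && a[e + 2] + c < -8) <==> ((!(z >= a[0] + 1)) <==> (!(2*a[c + 8] > -10))).
Before the if: ((3*e < 7 ==> 3*a[c + 1] != -1) ==> ((z == -3 && store(a, c + 3, -k)[e + 2] + w < 0) <==> ((!(k >= store(a, c + 3, -k)[0] - 1)) <==> (!(2*store(a, c + 3, -k)[w] > -10))))) && ((!(3*e < 7 ==> 3*a[c + 1] != -1)) ==> ((z == -3 && a[e + 2] + c < -8) <==> ((!(z >= a[0] + 1)) <==> (!(2*a[c + 8] > -10)))))
Before assert w + 3*a[k + 1] <= a[0] + 2*c + 8 && c + 8 < 6: 3*a[k + 1] + w <= a[0] + 2*c + 8 && c < -2 && ((3*e < 7 ==> 3*a[c + 1] != -1) ==> ((z == -3 && store(a, c + 3, -k)[e + 2] + w < 0) <==> ((!(k >= store(a, c + 3, -k)[0] - 1)) <==> (!(2*store(a, c + 3, -k)[w] > -10))))) && ((!(3*e < 7 ==> 3*a[c + 1] != -1)) ==> ((z == -3 && a[e + 2] + c < -8) <==> ((!(z >= a[0] + 1)) <==> (!(2*a[c + 8] > -10)))))
Before c := z - 3*a[k] - 2: 3*a[k + 1] + 6*a[k] + w <= a[0] + 2*z + 4 && z < 3*a[k] && ((3*e < 7 ==> 3*a[-3*a[k] + z - 1] != -1) ==> ((z == -3 && store(a, -3*a[k] + z + 1, -k)[e + 2] + w < 0) <==> ((!(k >= store(a, -3*a[k] + z + 1, -k)[0] - 1)) <==> (!(2*store(a, -3*a[k] + z + 1, -k)[w] > -10))))) && ((!(3*e < 7 ==> 3*a[-3*a[k] + z - 1] != -1)) ==> ((z == -3 && a[e + 2] + z < 3*a[k] - 6) <==> ((!(z >= a[0] + 1)) <==> (!(2*a[-3*a[k] + z + 6] > -10)))))
The weakest precondition is 3*a[k + 1] + 6*a[k] + w <= a[0] + 2*z + 4 && z < 3*a[k] && ((3*e < 7 ==> 3*a[-3*a[k] + z - 1] != -1) ==> ((z == -3 && store(a, -3*a[k] + z + 1, -k)[e + 2] + w < 0) <==> ((!(k >= store(a, -3*a[k] + z + 1, -k)[0] - 1)) <==> (!(2*store(a, -3*a[k] + z + 1, -k)[w] > -10))))) && ((!(3*e < 7 ==> 3*a[-3*a[k] + z - 1] != -1)) ==> ((z == -3 && a[e + 2] + z < 3*a[k] - 6) <==> ((!(z >= a[0] + 1)) <==> (!(2*a[-3*a[k] + z + 6] > -10))))).
Check whether 3*a[k + 1] + 6*a[k] + w <= a[0] + 2*z + 4 && z < 3*a[k] - 4 && ((3*e < 7 ==> 3*a[-3*a[k] + z - 1] != -1) ==> ((z == -3 && store(a, -3*a[k] + z + 1, -k)[e + 2] + w < 0) <==> ((!(k >= store(a, -3*a[k] + z + 1, -k)[0] - 1)) <==> (!(2*store(a, -3*a[k] + z + 1, -k)[w] > -10))))) && ((!(3*e < 7 ==> 3*a[-3*a[k] + z - 1] != -1)) ==> ((z == -3 && a[e + 2] + z < 3*a[k] - 6) <==> ((!(z >= a[0] + 1)) <==> (!(2*a[-3*a[k] + z + 6] > -10))))) implies it.
Every state satisfying the precondition satisfies the weakest precondition: the implication holds.
Answer: valid


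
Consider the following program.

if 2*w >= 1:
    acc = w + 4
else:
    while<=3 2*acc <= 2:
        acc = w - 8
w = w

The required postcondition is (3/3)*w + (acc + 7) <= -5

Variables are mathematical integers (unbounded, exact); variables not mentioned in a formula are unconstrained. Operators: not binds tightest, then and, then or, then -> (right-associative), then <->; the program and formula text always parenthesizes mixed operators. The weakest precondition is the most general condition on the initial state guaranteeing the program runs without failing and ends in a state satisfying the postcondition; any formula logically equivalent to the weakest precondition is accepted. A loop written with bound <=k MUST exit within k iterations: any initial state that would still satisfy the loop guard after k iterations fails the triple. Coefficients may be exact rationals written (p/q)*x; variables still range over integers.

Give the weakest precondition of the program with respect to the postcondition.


Working backward. After the program, the postcondition (3/3)*w + (acc + 7) <= -5 must hold; in canonical form it is acc + w <= -12.
Before w := w: acc + w <= -12
Then branch requires 2*w <= -16; else branch requires (2*acc <= 2 -> ((2*w <= 18 -> ((2*w <= 18 -> ((not (2*w <= 18)) and 2*w <= -4)) and ((not (2*w <= 18)) -> 2*w <= -4))) and ((not (2*w <= 18)) -> 2*w <= -4))) and ((not (2*acc <= 2)) -> acc + w <= -12).
Before the if: (2*w >= 1 -> 2*w <= -16) and ((not (2*w >= 1)) -> ((2*acc <= 2 -> ((2*w <= 18 -> ((2*w <= 18 -> ((not (2*w <= 18)) and 2*w <= -4)) and ((not (2*w <= 18)) -> 2*w <= -4))) and ((not (2*w <= 18)) -> 2*w <= -4))) and ((not (2*acc <= 2)) -> acc + w <= -12)))
Answer: WP = (2*w >= 1 -> 2*w <= -16) and ((not (2*w >= 1)) -> ((2*acc <= 2 -> ((2*w <= 18 -> ((2*w <= 18 -> ((not (2*w <= 18)) and 2*w <= -4)) and ((not (2*w <= 18)) -> 2*w <= -4))) and ((not (2*w <= 18)) -> 2*w <= -4))) and ((not (2*acc <= 2)) -> acc + w <= -12)))


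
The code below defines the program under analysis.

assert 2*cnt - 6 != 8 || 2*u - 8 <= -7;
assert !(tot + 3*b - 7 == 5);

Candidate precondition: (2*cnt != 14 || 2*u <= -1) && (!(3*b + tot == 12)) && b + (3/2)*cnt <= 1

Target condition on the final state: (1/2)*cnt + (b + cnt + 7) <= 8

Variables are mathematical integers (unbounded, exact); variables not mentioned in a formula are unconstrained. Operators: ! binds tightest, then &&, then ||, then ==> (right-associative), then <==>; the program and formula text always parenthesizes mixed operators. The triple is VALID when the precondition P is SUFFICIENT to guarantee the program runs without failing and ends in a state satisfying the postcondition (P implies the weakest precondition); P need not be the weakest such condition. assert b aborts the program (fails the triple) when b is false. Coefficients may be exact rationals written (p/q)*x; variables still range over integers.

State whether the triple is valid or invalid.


Working backward. After the program, the postcondition (1/2)*cnt + (b + cnt + 7) <= 8 must hold; in canonical form it is b + (3/2)*cnt <= 1.
Before assert !(tot + 3*b - 7 == 5): (!(3*b + tot == 12)) && b + (3/2)*cnt <= 1
Before assert 2*cnt - 6 != 8 || 2*u - 8 <= -7: (2*cnt != 14 || 2*u <= 1) && (!(3*b + tot == 12)) && b + (3/2)*cnt <= 1
The weakest precondition is (2*cnt != 14 || 2*u <= 1) && (!(3*b + tot == 12)) && b + (3/2)*cnt <= 1.
Check whether (2*cnt != 14 || 2*u <= -1) && (!(3*b + tot == 12)) && b + (3/2)*cnt <= 1 implies it.
Every state satisfying the precondition satisfies the weakest precondition: the implication holds.
Answer: valid


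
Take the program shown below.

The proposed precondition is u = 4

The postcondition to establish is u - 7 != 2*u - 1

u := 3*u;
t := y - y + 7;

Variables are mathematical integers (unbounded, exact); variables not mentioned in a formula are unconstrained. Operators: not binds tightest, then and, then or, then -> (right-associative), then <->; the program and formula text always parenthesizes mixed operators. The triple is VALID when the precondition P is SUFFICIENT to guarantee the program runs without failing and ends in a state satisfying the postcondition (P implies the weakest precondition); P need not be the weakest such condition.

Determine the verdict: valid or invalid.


Working backward. After the program, the postcondition u - 7 != 2*u - 1 must hold; in canonical form it is u != -6.
Before t := y - y + 7: u != -6
Before u := 3*u: 3*u != -6
The weakest precondition is 3*u != -6.
Check whether u = 4 implies it.
Every state satisfying the precondition satisfies the weakest precondition: the implication holds.
Answer: valid
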